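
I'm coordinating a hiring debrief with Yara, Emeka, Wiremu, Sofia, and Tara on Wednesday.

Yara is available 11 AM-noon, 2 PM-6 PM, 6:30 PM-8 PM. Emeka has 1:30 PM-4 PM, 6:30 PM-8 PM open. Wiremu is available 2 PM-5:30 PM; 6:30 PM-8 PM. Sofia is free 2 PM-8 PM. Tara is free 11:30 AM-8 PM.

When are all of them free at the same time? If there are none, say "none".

Yara ∩ Emeka: 14:00-16:00, 18:30-20:00.
Yara ∩ Emeka ∩ Wiremu: 14:00-16:00, 18:30-20:00.
Yara ∩ Emeka ∩ Wiremu ∩ Sofia: 14:00-16:00, 18:30-20:00.
Yara ∩ Emeka ∩ Wiremu ∩ Sofia ∩ Tara: 14:00-16:00, 18:30-20:00.

14:00-16:00, 18:30-20:00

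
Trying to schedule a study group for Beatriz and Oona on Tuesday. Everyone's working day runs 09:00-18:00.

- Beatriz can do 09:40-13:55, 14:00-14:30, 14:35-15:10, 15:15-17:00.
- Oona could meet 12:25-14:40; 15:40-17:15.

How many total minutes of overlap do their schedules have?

Beatriz ∩ Oona: 12:25-13:55, 14:00-14:30, 14:35-14:40, 15:40-17:00.
Summing the common windows: 90 + 30 + 5 + 80 = 205 minutes.

205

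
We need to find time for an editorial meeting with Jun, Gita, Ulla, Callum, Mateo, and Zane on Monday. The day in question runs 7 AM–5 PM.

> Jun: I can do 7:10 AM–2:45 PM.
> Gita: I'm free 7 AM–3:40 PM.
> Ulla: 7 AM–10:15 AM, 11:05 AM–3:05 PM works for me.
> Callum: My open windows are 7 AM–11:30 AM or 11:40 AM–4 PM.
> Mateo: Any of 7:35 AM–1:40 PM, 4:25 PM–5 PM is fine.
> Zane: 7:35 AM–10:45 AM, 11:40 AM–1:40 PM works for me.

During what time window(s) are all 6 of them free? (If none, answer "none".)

07:35-10:15, 11:40-13:40

Jun ∩ Gita: 07:10-14:45.
Jun ∩ Gita ∩ Ulla: 07:10-10:15, 11:05-14:45.
Jun ∩ Gita ∩ Ulla ∩ Callum: 07:10-10:15, 11:05-11:30, 11:40-14:45.
Jun ∩ Gita ∩ Ulla ∩ Callum ∩ Mateo: 07:35-10:15, 11:05-11:30, 11:40-13:40.
Jun ∩ Gita ∩ Ulla ∩ Callum ∩ Mateo ∩ Zane: 07:35-10:15, 11:40-13:40.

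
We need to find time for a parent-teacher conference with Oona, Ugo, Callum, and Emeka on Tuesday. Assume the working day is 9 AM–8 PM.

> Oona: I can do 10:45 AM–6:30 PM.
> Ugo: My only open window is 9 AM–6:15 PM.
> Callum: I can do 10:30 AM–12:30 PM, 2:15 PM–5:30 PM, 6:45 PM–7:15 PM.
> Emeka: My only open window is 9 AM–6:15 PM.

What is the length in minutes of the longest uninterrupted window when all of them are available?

Oona ∩ Ugo: 10:45-18:15.
Oona ∩ Ugo ∩ Callum: 10:45-12:30, 14:15-17:30.
Oona ∩ Ugo ∩ Callum ∩ Emeka: 10:45-12:30, 14:15-17:30.
The longest is 14:15-17:30 at 195 minutes.

195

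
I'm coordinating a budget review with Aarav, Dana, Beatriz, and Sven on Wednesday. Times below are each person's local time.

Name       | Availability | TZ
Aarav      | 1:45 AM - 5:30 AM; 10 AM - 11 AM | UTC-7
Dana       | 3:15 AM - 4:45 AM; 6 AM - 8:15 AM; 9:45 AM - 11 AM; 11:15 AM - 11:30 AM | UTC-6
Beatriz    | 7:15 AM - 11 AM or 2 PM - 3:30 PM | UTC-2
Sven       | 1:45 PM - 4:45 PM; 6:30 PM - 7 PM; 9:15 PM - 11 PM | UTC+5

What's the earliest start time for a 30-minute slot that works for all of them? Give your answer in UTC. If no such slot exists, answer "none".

Aarav in UTC: 08:45-12:30, 17:00-18:00 (add 7h to convert from UTC-7).
Dana in UTC: 09:15-10:45, 12:00-14:15, 15:45-17:00, 17:15-17:30 (add 6h to convert from UTC-6).
Beatriz in UTC: 09:15-13:00, 16:00-17:30 (add 2h to convert from UTC-2).
Sven in UTC: 08:45-11:45, 13:30-14:00, 16:15-18:00 (subtract 5h to convert from UTC+5).
Aarav ∩ Dana: 09:15-10:45, 12:00-12:30, 17:15-17:30.
Aarav ∩ Dana ∩ Beatriz: 09:15-10:45, 12:00-12:30, 17:15-17:30.
Aarav ∩ Dana ∩ Beatriz ∩ Sven: 09:15-10:45, 17:15-17:30.
The first common window of at least 30 minutes is 09:15-10:45, so the earliest start is 09:15.

09:15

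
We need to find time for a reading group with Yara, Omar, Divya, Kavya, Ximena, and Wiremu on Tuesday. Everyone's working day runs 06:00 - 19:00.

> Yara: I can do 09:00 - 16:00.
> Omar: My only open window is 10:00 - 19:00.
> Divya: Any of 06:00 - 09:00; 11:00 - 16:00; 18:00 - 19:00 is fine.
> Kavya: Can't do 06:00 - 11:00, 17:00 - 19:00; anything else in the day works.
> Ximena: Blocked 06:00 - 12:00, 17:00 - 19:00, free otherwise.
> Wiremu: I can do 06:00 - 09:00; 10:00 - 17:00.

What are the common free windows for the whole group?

12:00-16:00

Yara free: 09:00-16:00.
Omar free: 10:00-19:00.
Divya free: 06:00-09:00, 11:00-16:00, 18:00-19:00.
Kavya free: 11:00-17:00 (invert busy blocks within the working day).
Ximena free: 12:00-17:00 (invert busy blocks within the working day).
Wiremu free: 06:00-09:00, 10:00-17:00.
Yara ∩ Omar: 10:00-16:00.
Yara ∩ Omar ∩ Divya: 11:00-16:00.
Yara ∩ Omar ∩ Divya ∩ Kavya: 11:00-16:00.
Yara ∩ Omar ∩ Divya ∩ Kavya ∩ Ximena: 12:00-16:00.
Yara ∩ Omar ∩ Divya ∩ Kavya ∩ Ximena ∩ Wiremu: 12:00-16:00.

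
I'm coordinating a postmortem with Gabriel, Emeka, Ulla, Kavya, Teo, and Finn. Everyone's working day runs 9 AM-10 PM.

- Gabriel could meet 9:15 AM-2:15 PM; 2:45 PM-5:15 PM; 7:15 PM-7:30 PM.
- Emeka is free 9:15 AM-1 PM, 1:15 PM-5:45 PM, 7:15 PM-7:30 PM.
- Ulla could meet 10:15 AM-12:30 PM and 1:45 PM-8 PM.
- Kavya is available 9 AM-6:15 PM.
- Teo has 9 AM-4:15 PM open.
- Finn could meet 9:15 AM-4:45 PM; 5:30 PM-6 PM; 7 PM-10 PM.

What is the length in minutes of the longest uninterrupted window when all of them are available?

135

Gabriel ∩ Emeka: 09:15-13:00, 13:15-14:15, 14:45-17:15, 19:15-19:30.
Gabriel ∩ Emeka ∩ Ulla: 10:15-12:30, 13:45-14:15, 14:45-17:15, 19:15-19:30.
Gabriel ∩ Emeka ∩ Ulla ∩ Kavya: 10:15-12:30, 13:45-14:15, 14:45-17:15.
Gabriel ∩ Emeka ∩ Ulla ∩ Kavya ∩ Teo: 10:15-12:30, 13:45-14:15, 14:45-16:15.
Gabriel ∩ Emeka ∩ Ulla ∩ Kavya ∩ Teo ∩ Finn: 10:15-12:30, 13:45-14:15, 14:45-16:15.
The longest is 10:15-12:30 at 135 minutes.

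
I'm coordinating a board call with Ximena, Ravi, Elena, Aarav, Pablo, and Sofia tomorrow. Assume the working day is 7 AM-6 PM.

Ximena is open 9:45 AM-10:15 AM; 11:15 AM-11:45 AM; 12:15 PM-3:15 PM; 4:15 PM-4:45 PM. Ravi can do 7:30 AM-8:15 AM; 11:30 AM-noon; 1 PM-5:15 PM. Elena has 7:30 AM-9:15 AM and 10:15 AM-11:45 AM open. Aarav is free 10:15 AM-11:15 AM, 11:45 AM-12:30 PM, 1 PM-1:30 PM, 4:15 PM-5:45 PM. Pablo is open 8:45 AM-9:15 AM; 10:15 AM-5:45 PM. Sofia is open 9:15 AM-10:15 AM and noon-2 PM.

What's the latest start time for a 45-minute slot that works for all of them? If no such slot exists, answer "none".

none

Ximena ∩ Ravi: 11:30-11:45, 13:00-15:15, 16:15-16:45.
Ximena ∩ Ravi ∩ Elena: 11:30-11:45.
Ximena ∩ Ravi ∩ Elena ∩ Aarav: ∅.
Ximena ∩ Ravi ∩ Elena ∩ Aarav ∩ Pablo: ∅.
Ximena ∩ Ravi ∩ Elena ∩ Aarav ∩ Pablo ∩ Sofia: ∅.
There is no time when everyone is free.
No common window is at least 45 minutes long.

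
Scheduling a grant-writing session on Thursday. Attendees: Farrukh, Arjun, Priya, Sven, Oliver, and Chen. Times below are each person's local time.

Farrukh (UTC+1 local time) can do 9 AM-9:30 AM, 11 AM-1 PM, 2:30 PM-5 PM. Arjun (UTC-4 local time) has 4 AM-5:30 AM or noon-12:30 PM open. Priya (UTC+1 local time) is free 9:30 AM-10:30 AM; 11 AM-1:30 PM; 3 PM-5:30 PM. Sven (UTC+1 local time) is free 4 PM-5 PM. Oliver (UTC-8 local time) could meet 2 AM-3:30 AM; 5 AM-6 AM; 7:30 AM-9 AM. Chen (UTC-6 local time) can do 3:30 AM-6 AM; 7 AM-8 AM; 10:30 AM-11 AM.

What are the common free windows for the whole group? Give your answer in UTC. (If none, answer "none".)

Farrukh in UTC: 08:00-08:30, 10:00-12:00, 13:30-16:00 (subtract 1h to convert from UTC+1).
Arjun in UTC: 08:00-09:30, 16:00-16:30 (add 4h to convert from UTC-4).
Priya in UTC: 08:30-09:30, 10:00-12:30, 14:00-16:30 (subtract 1h to convert from UTC+1).
Sven in UTC: 15:00-16:00 (subtract 1h to convert from UTC+1).
Oliver in UTC: 10:00-11:30, 13:00-14:00, 15:30-17:00 (add 8h to convert from UTC-8).
Chen in UTC: 09:30-12:00, 13:00-14:00, 16:30-17:00 (add 6h to convert from UTC-6).
Farrukh ∩ Arjun: 08:00-08:30.
Farrukh ∩ Arjun ∩ Priya: ∅.
Farrukh ∩ Arjun ∩ Priya ∩ Sven: ∅.
Farrukh ∩ Arjun ∩ Priya ∩ Sven ∩ Oliver: ∅.
Farrukh ∩ Arjun ∩ Priya ∩ Sven ∩ Oliver ∩ Chen: ∅.
There is no time when everyone is free.

none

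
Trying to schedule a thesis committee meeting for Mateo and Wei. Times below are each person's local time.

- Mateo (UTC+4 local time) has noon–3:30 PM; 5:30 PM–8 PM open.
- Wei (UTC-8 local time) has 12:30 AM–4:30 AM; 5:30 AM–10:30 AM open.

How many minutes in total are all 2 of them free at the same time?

330

Mateo in UTC: 08:00-11:30, 13:30-16:00 (subtract 4h to convert from UTC+4).
Wei in UTC: 08:30-12:30, 13:30-18:30 (add 8h to convert from UTC-8).
Mateo ∩ Wei: 08:30-11:30, 13:30-16:00.
Those are the intersection windows.
Summing the common windows: 180 + 150 = 330 minutes.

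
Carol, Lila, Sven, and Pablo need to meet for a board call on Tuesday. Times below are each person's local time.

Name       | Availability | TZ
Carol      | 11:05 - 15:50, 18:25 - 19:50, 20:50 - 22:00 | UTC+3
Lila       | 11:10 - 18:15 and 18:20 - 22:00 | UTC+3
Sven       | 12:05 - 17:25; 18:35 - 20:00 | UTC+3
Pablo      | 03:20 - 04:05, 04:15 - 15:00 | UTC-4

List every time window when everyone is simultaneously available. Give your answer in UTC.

09:05-12:50, 15:35-16:50

Carol in UTC: 08:05-12:50, 15:25-16:50, 17:50-19:00 (subtract 3h to convert from UTC+3).
Lila in UTC: 08:10-15:15, 15:20-19:00 (subtract 3h to convert from UTC+3).
Sven in UTC: 09:05-14:25, 15:35-17:00 (subtract 3h to convert from UTC+3).
Pablo in UTC: 07:20-08:05, 08:15-19:00 (add 4h to convert from UTC-4).
Carol ∩ Lila: 08:10-12:50, 15:25-16:50, 17:50-19:00.
Carol ∩ Lila ∩ Sven: 09:05-12:50, 15:35-16:50.
Carol ∩ Lila ∩ Sven ∩ Pablo: 09:05-12:50, 15:35-16:50.
Those are the intersection windows.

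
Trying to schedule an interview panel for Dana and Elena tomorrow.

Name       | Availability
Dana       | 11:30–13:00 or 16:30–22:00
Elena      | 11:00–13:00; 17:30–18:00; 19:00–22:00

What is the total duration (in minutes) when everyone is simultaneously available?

Dana ∩ Elena: 11:30-13:00, 17:30-18:00, 19:00-22:00.
Those are the intersection windows.
Summing the common windows: 90 + 30 + 180 = 300 minutes.

300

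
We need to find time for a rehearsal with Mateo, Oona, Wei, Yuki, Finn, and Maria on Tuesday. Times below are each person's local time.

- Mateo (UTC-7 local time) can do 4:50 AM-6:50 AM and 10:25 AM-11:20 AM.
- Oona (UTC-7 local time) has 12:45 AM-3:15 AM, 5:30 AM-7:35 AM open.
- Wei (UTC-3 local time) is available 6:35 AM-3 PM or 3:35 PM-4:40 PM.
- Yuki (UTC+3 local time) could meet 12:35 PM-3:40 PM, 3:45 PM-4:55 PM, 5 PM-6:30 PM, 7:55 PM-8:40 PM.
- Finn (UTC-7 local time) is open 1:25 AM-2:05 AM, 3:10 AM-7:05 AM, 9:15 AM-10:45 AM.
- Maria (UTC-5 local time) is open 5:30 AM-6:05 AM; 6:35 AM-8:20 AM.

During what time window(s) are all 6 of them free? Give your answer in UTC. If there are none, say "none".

12:30-12:40, 12:45-13:20

Mateo in UTC: 11:50-13:50, 17:25-18:20 (add 7h to convert from UTC-7).
Oona in UTC: 07:45-10:15, 12:30-14:35 (add 7h to convert from UTC-7).
Wei in UTC: 09:35-18:00, 18:35-19:40 (add 3h to convert from UTC-3).
Yuki in UTC: 09:35-12:40, 12:45-13:55, 14:00-15:30, 16:55-17:40 (subtract 3h to convert from UTC+3).
Finn in UTC: 08:25-09:05, 10:10-14:05, 16:15-17:45 (add 7h to convert from UTC-7).
Maria in UTC: 10:30-11:05, 11:35-13:20 (add 5h to convert from UTC-5).
Mateo ∩ Oona: 12:30-13:50.
Mateo ∩ Oona ∩ Wei: 12:30-13:50.
Mateo ∩ Oona ∩ Wei ∩ Yuki: 12:30-12:40, 12:45-13:50.
Mateo ∩ Oona ∩ Wei ∩ Yuki ∩ Finn: 12:30-12:40, 12:45-13:50.
Mateo ∩ Oona ∩ Wei ∩ Yuki ∩ Finn ∩ Maria: 12:30-12:40, 12:45-13:20.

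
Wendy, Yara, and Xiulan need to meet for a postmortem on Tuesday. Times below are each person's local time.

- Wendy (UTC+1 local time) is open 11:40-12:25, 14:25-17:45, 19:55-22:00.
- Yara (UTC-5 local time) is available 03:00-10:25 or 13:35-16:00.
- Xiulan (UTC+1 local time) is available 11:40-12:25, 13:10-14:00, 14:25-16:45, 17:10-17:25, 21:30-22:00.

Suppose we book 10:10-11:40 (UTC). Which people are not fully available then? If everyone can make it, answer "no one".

Wendy, Xiulan

Wendy in UTC: 10:40-11:25, 13:25-16:45, 18:55-21:00 (subtract 1h to convert from UTC+1).
Yara in UTC: 08:00-15:25, 18:35-21:00 (add 5h to convert from UTC-5).
Xiulan in UTC: 10:40-11:25, 12:10-13:00, 13:25-15:45, 16:10-16:25, 20:30-21:00 (subtract 1h to convert from UTC+1).
Wendy: not fully free for 10:10-11:40. Yara: free for 10:10-11:40. Xiulan: not fully free for 10:10-11:40.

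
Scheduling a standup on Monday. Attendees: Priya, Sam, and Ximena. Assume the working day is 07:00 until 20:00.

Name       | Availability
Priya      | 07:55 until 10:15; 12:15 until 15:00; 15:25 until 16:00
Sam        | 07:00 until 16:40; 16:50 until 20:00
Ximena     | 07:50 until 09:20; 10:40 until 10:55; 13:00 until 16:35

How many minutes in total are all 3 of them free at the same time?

Priya ∩ Sam: 07:55-10:15, 12:15-15:00, 15:25-16:00.
Priya ∩ Sam ∩ Ximena: 07:55-09:20, 13:00-15:00, 15:25-16:00.
Summing the common windows: 85 + 120 + 35 = 240 minutes.

240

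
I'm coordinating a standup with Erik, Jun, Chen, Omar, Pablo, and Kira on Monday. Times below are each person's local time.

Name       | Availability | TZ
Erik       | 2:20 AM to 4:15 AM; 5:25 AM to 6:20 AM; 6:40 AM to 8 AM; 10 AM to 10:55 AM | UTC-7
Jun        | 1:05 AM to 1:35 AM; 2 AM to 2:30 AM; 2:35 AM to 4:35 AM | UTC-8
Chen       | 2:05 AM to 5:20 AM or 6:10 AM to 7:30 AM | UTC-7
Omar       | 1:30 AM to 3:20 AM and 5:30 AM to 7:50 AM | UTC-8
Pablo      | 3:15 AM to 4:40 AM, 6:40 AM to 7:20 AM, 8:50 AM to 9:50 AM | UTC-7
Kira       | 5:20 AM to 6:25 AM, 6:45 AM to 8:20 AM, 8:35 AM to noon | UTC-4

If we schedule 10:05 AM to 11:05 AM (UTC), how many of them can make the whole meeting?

Erik in UTC: 09:20-11:15, 12:25-13:20, 13:40-15:00, 17:00-17:55 (add 7h to convert from UTC-7).
Jun in UTC: 09:05-09:35, 10:00-10:30, 10:35-12:35 (add 8h to convert from UTC-8).
Chen in UTC: 09:05-12:20, 13:10-14:30 (add 7h to convert from UTC-7).
Omar in UTC: 09:30-11:20, 13:30-15:50 (add 8h to convert from UTC-8).
Pablo in UTC: 10:15-11:40, 13:40-14:20, 15:50-16:50 (add 7h to convert from UTC-7).
Kira in UTC: 09:20-10:25, 10:45-12:20, 12:35-16:00 (add 4h to convert from UTC-4).
Erik, Chen, and Omar can make the full 10:05-11:05 slot — that's 3.

3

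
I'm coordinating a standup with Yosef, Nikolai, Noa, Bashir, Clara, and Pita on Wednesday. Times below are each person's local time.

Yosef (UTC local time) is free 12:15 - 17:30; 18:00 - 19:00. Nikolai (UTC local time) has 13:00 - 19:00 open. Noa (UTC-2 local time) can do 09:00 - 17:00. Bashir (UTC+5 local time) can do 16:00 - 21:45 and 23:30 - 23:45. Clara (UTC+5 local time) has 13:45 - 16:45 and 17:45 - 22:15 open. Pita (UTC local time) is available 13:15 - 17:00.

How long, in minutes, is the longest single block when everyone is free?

210

Yosef in UTC: 12:15-17:30, 18:00-19:00.
Nikolai in UTC: 13:00-19:00.
Noa in UTC: 11:00-19:00 (add 2h to convert from UTC-2).
Bashir in UTC: 11:00-16:45, 18:30-18:45 (subtract 5h to convert from UTC+5).
Clara in UTC: 08:45-11:45, 12:45-17:15 (subtract 5h to convert from UTC+5).
Pita in UTC: 13:15-17:00.
Yosef ∩ Nikolai: 13:00-17:30, 18:00-19:00.
Yosef ∩ Nikolai ∩ Noa: 13:00-17:30, 18:00-19:00.
Yosef ∩ Nikolai ∩ Noa ∩ Bashir: 13:00-16:45, 18:30-18:45.
Yosef ∩ Nikolai ∩ Noa ∩ Bashir ∩ Clara: 13:00-16:45.
Yosef ∩ Nikolai ∩ Noa ∩ Bashir ∩ Clara ∩ Pita: 13:15-16:45.
So the common availability across everyone is 13:15-16:45.
The longest is 13:15-16:45 at 210 minutes.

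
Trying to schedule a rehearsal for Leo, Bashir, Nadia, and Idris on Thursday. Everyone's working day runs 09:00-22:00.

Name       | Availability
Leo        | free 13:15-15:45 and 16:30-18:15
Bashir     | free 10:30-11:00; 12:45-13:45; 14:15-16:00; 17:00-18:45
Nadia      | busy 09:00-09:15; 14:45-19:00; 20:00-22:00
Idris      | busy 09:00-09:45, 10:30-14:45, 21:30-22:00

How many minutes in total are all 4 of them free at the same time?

0

Leo free: 13:15-15:45, 16:30-18:15.
Bashir free: 10:30-11:00, 12:45-13:45, 14:15-16:00, 17:00-18:45.
Nadia free: 09:15-14:45, 19:00-20:00 (invert busy blocks within the working day).
Idris free: 09:45-10:30, 14:45-21:30 (invert busy blocks within the working day).
Leo ∩ Bashir: 13:15-13:45, 14:15-15:45, 17:00-18:15.
Leo ∩ Bashir ∩ Nadia: 13:15-13:45, 14:15-14:45.
Leo ∩ Bashir ∩ Nadia ∩ Idris: ∅.
There is no time when everyone is free.
There is no common window, so the total is 0 minutes.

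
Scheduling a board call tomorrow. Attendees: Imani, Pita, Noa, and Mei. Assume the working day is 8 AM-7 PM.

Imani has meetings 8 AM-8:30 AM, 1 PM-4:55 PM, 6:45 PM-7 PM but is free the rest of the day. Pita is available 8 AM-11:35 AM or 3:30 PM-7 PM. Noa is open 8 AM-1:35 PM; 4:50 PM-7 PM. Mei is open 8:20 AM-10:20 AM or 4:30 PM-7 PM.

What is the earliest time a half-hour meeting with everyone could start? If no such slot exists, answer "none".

08:30

Imani free: 08:30-13:00, 16:55-18:45 (invert busy blocks within the working day).
Pita free: 08:00-11:35, 15:30-19:00.
Noa free: 08:00-13:35, 16:50-19:00.
Mei free: 08:20-10:20, 16:30-19:00.
Imani ∩ Pita: 08:30-11:35, 16:55-18:45.
Imani ∩ Pita ∩ Noa: 08:30-11:35, 16:55-18:45.
Imani ∩ Pita ∩ Noa ∩ Mei: 08:30-10:20, 16:55-18:45.
The first common window of at least 30 minutes is 08:30-10:20, so the earliest start is 08:30.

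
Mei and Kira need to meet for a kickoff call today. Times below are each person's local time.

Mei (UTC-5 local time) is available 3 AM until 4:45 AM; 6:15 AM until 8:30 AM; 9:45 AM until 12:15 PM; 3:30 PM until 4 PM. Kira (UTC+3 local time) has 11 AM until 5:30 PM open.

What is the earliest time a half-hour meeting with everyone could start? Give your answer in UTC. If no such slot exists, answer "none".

08:00

Mei in UTC: 08:00-09:45, 11:15-13:30, 14:45-17:15, 20:30-21:00 (add 5h to convert from UTC-5).
Kira in UTC: 08:00-14:30 (subtract 3h to convert from UTC+3).
Mei ∩ Kira: 08:00-09:45, 11:15-13:30.
The first common window of at least 30 minutes is 08:00-09:45, so the earliest start is 08:00.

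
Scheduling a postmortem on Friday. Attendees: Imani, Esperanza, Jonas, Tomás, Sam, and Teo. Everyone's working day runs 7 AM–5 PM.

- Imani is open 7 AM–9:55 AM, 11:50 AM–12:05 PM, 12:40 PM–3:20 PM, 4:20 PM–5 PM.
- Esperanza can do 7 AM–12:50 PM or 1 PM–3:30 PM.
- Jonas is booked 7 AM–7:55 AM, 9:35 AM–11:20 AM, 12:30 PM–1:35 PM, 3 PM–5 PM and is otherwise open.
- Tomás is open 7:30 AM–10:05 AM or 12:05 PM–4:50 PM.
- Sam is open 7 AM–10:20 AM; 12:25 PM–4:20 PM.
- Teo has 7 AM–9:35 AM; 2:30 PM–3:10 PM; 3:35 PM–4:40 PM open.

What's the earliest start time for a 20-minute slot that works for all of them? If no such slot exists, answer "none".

07:55

Imani free: 07:00-09:55, 11:50-12:05, 12:40-15:20, 16:20-17:00.
Esperanza free: 07:00-12:50, 13:00-15:30.
Jonas free: 07:55-09:35, 11:20-12:30, 13:35-15:00 (invert busy blocks within the working day).
Tomás free: 07:30-10:05, 12:05-16:50.
Sam free: 07:00-10:20, 12:25-16:20.
Teo free: 07:00-09:35, 14:30-15:10, 15:35-16:40.
Imani ∩ Esperanza: 07:00-09:55, 11:50-12:05, 12:40-12:50, 13:00-15:20.
Imani ∩ Esperanza ∩ Jonas: 07:55-09:35, 11:50-12:05, 13:35-15:00.
Imani ∩ Esperanza ∩ Jonas ∩ Tomás: 07:55-09:35, 13:35-15:00.
Imani ∩ Esperanza ∩ Jonas ∩ Tomás ∩ Sam: 07:55-09:35, 13:35-15:00.
Imani ∩ Esperanza ∩ Jonas ∩ Tomás ∩ Sam ∩ Teo: 07:55-09:35, 14:30-15:00.
So the common availability across everyone is 07:55-09:35, 14:30-15:00.
The first common window of at least 20 minutes is 07:55-09:35, so the earliest start is 07:55.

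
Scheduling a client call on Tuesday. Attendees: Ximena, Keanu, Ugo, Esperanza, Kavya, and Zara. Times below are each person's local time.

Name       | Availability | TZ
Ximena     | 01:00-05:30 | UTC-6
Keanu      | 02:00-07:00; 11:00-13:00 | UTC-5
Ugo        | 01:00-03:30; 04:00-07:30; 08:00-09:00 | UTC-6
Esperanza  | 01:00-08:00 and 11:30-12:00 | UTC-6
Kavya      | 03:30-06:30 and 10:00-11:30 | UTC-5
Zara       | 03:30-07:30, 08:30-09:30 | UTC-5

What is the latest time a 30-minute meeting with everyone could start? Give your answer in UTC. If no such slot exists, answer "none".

11:00

Ximena in UTC: 07:00-11:30 (add 6h to convert from UTC-6).
Keanu in UTC: 07:00-12:00, 16:00-18:00 (add 5h to convert from UTC-5).
Ugo in UTC: 07:00-09:30, 10:00-13:30, 14:00-15:00 (add 6h to convert from UTC-6).
Esperanza in UTC: 07:00-14:00, 17:30-18:00 (add 6h to convert from UTC-6).
Kavya in UTC: 08:30-11:30, 15:00-16:30 (add 5h to convert from UTC-5).
Zara in UTC: 08:30-12:30, 13:30-14:30 (add 5h to convert from UTC-5).
Ximena ∩ Keanu: 07:00-11:30.
Ximena ∩ Keanu ∩ Ugo: 07:00-09:30, 10:00-11:30.
Ximena ∩ Keanu ∩ Ugo ∩ Esperanza: 07:00-09:30, 10:00-11:30.
Ximena ∩ Keanu ∩ Ugo ∩ Esperanza ∩ Kavya: 08:30-09:30, 10:00-11:30.
Ximena ∩ Keanu ∩ Ugo ∩ Esperanza ∩ Kavya ∩ Zara: 08:30-09:30, 10:00-11:30.
The last common window of at least 30 minutes is 10:00-11:30; a 30-minute meeting can start as late as 11:00 and still end by 11:30.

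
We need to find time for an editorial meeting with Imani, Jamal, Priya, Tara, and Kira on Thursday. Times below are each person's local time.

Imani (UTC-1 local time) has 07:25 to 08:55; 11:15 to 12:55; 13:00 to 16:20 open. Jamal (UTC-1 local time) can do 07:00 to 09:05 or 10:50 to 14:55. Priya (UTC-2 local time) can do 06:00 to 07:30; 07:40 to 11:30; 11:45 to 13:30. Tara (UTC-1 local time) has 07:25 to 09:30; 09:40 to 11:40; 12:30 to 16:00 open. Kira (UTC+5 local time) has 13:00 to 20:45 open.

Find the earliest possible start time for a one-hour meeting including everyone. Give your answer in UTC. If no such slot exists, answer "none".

08:25

Imani in UTC: 08:25-09:55, 12:15-13:55, 14:00-17:20 (add 1h to convert from UTC-1).
Jamal in UTC: 08:00-10:05, 11:50-15:55 (add 1h to convert from UTC-1).
Priya in UTC: 08:00-09:30, 09:40-13:30, 13:45-15:30 (add 2h to convert from UTC-2).
Tara in UTC: 08:25-10:30, 10:40-12:40, 13:30-17:00 (add 1h to convert from UTC-1).
Kira in UTC: 08:00-15:45 (subtract 5h to convert from UTC+5).
Imani ∩ Jamal: 08:25-09:55, 12:15-13:55, 14:00-15:55.
Imani ∩ Jamal ∩ Priya: 08:25-09:30, 09:40-09:55, 12:15-13:30, 13:45-13:55, 14:00-15:30.
Imani ∩ Jamal ∩ Priya ∩ Tara: 08:25-09:30, 09:40-09:55, 12:15-12:40, 13:45-13:55, 14:00-15:30.
Imani ∩ Jamal ∩ Priya ∩ Tara ∩ Kira: 08:25-09:30, 09:40-09:55, 12:15-12:40, 13:45-13:55, 14:00-15:30.
Those are the intersection windows.
The first common window of at least 60 minutes is 08:25-09:30, so the earliest start is 08:25.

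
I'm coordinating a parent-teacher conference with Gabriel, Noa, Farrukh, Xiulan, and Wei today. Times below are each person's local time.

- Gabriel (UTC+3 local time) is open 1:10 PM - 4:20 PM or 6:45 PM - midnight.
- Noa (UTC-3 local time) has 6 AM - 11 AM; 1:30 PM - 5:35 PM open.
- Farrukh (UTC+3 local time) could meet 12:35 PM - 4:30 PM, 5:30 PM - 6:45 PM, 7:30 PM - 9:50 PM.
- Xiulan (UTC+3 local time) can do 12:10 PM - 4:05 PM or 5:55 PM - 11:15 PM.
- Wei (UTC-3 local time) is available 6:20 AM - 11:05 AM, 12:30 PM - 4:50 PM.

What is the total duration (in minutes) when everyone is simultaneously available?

315

Gabriel in UTC: 10:10-13:20, 15:45-21:00 (subtract 3h to convert from UTC+3).
Noa in UTC: 09:00-14:00, 16:30-20:35 (add 3h to convert from UTC-3).
Farrukh in UTC: 09:35-13:30, 14:30-15:45, 16:30-18:50 (subtract 3h to convert from UTC+3).
Xiulan in UTC: 09:10-13:05, 14:55-20:15 (subtract 3h to convert from UTC+3).
Wei in UTC: 09:20-14:05, 15:30-19:50 (add 3h to convert from UTC-3).
Gabriel ∩ Noa: 10:10-13:20, 16:30-20:35.
Gabriel ∩ Noa ∩ Farrukh: 10:10-13:20, 16:30-18:50.
Gabriel ∩ Noa ∩ Farrukh ∩ Xiulan: 10:10-13:05, 16:30-18:50.
Gabriel ∩ Noa ∩ Farrukh ∩ Xiulan ∩ Wei: 10:10-13:05, 16:30-18:50.
Summing the common windows: 175 + 140 = 315 minutes.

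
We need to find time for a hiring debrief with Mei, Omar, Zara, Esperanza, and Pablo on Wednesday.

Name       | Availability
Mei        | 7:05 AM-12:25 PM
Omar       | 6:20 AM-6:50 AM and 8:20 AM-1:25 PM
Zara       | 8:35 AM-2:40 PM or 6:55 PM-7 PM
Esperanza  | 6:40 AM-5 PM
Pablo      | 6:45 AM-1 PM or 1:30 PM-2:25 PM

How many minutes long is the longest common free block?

Mei ∩ Omar: 08:20-12:25.
Mei ∩ Omar ∩ Zara: 08:35-12:25.
Mei ∩ Omar ∩ Zara ∩ Esperanza: 08:35-12:25.
Mei ∩ Omar ∩ Zara ∩ Esperanza ∩ Pablo: 08:35-12:25.
The longest is 08:35-12:25 at 230 minutes.

230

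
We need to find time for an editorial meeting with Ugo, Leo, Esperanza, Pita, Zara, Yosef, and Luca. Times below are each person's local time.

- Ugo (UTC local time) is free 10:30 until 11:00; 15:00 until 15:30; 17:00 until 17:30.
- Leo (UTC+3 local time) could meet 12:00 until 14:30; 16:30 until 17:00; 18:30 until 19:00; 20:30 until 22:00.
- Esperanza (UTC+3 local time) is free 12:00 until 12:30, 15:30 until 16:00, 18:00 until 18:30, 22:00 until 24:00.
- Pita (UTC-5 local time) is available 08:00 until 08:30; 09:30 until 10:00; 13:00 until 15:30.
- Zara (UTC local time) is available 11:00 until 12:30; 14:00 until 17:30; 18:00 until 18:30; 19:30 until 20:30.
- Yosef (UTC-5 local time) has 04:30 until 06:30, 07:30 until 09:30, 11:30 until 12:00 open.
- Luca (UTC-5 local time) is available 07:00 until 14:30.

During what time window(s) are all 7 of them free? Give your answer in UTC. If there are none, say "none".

none

Ugo in UTC: 10:30-11:00, 15:00-15:30, 17:00-17:30.
Leo in UTC: 09:00-11:30, 13:30-14:00, 15:30-16:00, 17:30-19:00 (subtract 3h to convert from UTC+3).
Esperanza in UTC: 09:00-09:30, 12:30-13:00, 15:00-15:30, 19:00-21:00 (subtract 3h to convert from UTC+3).
Pita in UTC: 13:00-13:30, 14:30-15:00, 18:00-20:30 (add 5h to convert from UTC-5).
Zara in UTC: 11:00-12:30, 14:00-17:30, 18:00-18:30, 19:30-20:30.
Yosef in UTC: 09:30-11:30, 12:30-14:30, 16:30-17:00 (add 5h to convert from UTC-5).
Luca in UTC: 12:00-19:30 (add 5h to convert from UTC-5).
Ugo ∩ Leo: 10:30-11:00.
Ugo ∩ Leo ∩ Esperanza: ∅.
Ugo ∩ Leo ∩ Esperanza ∩ Pita: ∅.
Ugo ∩ Leo ∩ Esperanza ∩ Pita ∩ Zara: ∅.
Ugo ∩ Leo ∩ Esperanza ∩ Pita ∩ Zara ∩ Yosef: ∅.
Ugo ∩ Leo ∩ Esperanza ∩ Pita ∩ Zara ∩ Yosef ∩ Luca: ∅.
There is no time when everyone is free.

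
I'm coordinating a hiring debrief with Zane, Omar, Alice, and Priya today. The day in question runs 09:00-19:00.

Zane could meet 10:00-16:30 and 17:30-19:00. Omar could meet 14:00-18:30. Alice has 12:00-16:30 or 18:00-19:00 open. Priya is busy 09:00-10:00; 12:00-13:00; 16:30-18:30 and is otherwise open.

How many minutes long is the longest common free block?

150

Zane free: 10:00-16:30, 17:30-19:00.
Omar free: 14:00-18:30.
Alice free: 12:00-16:30, 18:00-19:00.
Priya free: 10:00-12:00, 13:00-16:30, 18:30-19:00 (invert busy blocks within the working day).
Zane ∩ Omar: 14:00-16:30, 17:30-18:30.
Zane ∩ Omar ∩ Alice: 14:00-16:30, 18:00-18:30.
Zane ∩ Omar ∩ Alice ∩ Priya: 14:00-16:30.
The longest is 14:00-16:30 at 150 minutes.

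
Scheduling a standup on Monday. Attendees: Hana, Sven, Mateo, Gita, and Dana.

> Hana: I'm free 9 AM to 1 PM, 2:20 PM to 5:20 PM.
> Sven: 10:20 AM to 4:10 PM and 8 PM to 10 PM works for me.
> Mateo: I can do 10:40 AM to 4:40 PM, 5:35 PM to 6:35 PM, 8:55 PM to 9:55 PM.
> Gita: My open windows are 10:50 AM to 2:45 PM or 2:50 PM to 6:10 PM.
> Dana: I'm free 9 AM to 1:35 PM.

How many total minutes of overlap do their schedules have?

Hana ∩ Sven: 10:20-13:00, 14:20-16:10.
Hana ∩ Sven ∩ Mateo: 10:40-13:00, 14:20-16:10.
Hana ∩ Sven ∩ Mateo ∩ Gita: 10:50-13:00, 14:20-14:45, 14:50-16:10.
Hana ∩ Sven ∩ Mateo ∩ Gita ∩ Dana: 10:50-13:00.
So the common availability across everyone is 10:50-13:00.
That's a single block of 130 minutes.

130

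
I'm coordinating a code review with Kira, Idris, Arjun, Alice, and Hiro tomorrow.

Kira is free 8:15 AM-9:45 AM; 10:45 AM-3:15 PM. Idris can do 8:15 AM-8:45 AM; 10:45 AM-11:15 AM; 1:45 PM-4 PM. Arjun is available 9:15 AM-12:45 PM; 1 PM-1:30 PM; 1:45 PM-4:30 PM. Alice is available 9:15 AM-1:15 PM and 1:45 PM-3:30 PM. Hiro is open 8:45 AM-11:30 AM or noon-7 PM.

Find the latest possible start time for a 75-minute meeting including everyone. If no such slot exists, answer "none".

14:00

Kira ∩ Idris: 08:15-08:45, 10:45-11:15, 13:45-15:15.
Kira ∩ Idris ∩ Arjun: 10:45-11:15, 13:45-15:15.
Kira ∩ Idris ∩ Arjun ∩ Alice: 10:45-11:15, 13:45-15:15.
Kira ∩ Idris ∩ Arjun ∩ Alice ∩ Hiro: 10:45-11:15, 13:45-15:15.
The last common window of at least 75 minutes is 13:45-15:15; a 75-minute meeting can start as late as 14:00 and still end by 15:15.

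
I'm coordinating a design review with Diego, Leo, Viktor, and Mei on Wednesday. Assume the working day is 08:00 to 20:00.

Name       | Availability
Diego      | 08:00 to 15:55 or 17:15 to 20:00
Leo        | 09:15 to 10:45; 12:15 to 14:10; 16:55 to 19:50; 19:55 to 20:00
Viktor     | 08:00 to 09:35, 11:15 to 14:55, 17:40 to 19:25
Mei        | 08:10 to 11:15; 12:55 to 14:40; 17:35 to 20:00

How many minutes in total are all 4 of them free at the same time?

Diego ∩ Leo: 09:15-10:45, 12:15-14:10, 17:15-19:50, 19:55-20:00.
Diego ∩ Leo ∩ Viktor: 09:15-09:35, 12:15-14:10, 17:40-19:25.
Diego ∩ Leo ∩ Viktor ∩ Mei: 09:15-09:35, 12:55-14:10, 17:40-19:25.
Summing the common windows: 20 + 75 + 105 = 200 minutes.

200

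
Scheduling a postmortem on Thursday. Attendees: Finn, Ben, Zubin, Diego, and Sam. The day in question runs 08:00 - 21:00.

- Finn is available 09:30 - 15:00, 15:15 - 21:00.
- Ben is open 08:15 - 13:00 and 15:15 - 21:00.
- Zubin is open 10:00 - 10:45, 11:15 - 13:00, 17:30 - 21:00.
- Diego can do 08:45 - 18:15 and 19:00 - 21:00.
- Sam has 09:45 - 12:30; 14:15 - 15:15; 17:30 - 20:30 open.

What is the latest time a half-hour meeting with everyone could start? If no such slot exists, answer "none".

20:00

Finn ∩ Ben: 09:30-13:00, 15:15-21:00.
Finn ∩ Ben ∩ Zubin: 10:00-10:45, 11:15-13:00, 17:30-21:00.
Finn ∩ Ben ∩ Zubin ∩ Diego: 10:00-10:45, 11:15-13:00, 17:30-18:15, 19:00-21:00.
Finn ∩ Ben ∩ Zubin ∩ Diego ∩ Sam: 10:00-10:45, 11:15-12:30, 17:30-18:15, 19:00-20:30.
The last common window of at least 30 minutes is 19:00-20:30; a 30-minute meeting can start as late as 20:00 and still end by 20:30.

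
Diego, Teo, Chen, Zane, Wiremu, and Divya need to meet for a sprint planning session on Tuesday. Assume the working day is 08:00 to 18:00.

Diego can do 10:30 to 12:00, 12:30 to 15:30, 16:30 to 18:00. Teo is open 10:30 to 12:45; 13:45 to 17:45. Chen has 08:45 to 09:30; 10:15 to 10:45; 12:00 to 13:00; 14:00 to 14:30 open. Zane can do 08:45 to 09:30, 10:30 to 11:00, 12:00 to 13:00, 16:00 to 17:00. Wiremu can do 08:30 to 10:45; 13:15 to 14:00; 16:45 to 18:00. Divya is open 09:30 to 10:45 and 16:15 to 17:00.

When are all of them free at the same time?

Diego ∩ Teo: 10:30-12:00, 12:30-12:45, 13:45-15:30, 16:30-17:45.
Diego ∩ Teo ∩ Chen: 10:30-10:45, 12:30-12:45, 14:00-14:30.
Diego ∩ Teo ∩ Chen ∩ Zane: 10:30-10:45, 12:30-12:45.
Diego ∩ Teo ∩ Chen ∩ Zane ∩ Wiremu: 10:30-10:45.
Diego ∩ Teo ∩ Chen ∩ Zane ∩ Wiremu ∩ Divya: 10:30-10:45.

10:30-10:45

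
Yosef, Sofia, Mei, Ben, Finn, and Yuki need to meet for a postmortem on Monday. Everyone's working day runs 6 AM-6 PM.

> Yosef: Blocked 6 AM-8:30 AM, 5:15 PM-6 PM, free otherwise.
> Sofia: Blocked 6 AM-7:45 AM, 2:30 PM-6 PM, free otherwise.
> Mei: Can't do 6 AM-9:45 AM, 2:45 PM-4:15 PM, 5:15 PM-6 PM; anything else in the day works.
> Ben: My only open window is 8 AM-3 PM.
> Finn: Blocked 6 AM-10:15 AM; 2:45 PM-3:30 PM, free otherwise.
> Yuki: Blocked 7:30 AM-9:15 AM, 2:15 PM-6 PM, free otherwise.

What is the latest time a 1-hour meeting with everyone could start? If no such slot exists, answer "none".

Yosef free: 08:30-17:15 (invert busy blocks within the working day).
Sofia free: 07:45-14:30 (invert busy blocks within the working day).
Mei free: 09:45-14:45, 16:15-17:15 (invert busy blocks within the working day).
Ben free: 08:00-15:00.
Finn free: 10:15-14:45, 15:30-18:00 (invert busy blocks within the working day).
Yuki free: 06:00-07:30, 09:15-14:15 (invert busy blocks within the working day).
Yosef ∩ Sofia: 08:30-14:30.
Yosef ∩ Sofia ∩ Mei: 09:45-14:30.
Yosef ∩ Sofia ∩ Mei ∩ Ben: 09:45-14:30.
Yosef ∩ Sofia ∩ Mei ∩ Ben ∩ Finn: 10:15-14:30.
Yosef ∩ Sofia ∩ Mei ∩ Ben ∩ Finn ∩ Yuki: 10:15-14:15.
The last common window of at least 60 minutes is 10:15-14:15; a 60-minute meeting can start as late as 13:15 and still end by 14:15.

13:15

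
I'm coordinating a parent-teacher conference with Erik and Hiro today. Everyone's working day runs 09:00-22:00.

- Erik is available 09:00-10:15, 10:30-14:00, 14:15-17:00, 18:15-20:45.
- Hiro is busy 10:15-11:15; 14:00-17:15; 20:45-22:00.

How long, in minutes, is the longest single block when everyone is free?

Erik free: 09:00-10:15, 10:30-14:00, 14:15-17:00, 18:15-20:45.
Hiro free: 09:00-10:15, 11:15-14:00, 17:15-20:45 (invert busy blocks within the working day).
Erik ∩ Hiro: 09:00-10:15, 11:15-14:00, 18:15-20:45.
The longest is 11:15-14:00 at 165 minutes.

165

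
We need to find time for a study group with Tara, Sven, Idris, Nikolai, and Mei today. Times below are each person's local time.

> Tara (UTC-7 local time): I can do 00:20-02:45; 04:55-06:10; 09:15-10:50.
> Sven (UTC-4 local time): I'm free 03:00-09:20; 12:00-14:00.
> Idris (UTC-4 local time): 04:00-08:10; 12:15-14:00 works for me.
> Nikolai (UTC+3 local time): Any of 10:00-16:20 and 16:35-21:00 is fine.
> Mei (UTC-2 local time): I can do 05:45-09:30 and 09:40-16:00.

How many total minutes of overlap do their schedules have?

Tara in UTC: 07:20-09:45, 11:55-13:10, 16:15-17:50 (add 7h to convert from UTC-7).
Sven in UTC: 07:00-13:20, 16:00-18:00 (add 4h to convert from UTC-4).
Idris in UTC: 08:00-12:10, 16:15-18:00 (add 4h to convert from UTC-4).
Nikolai in UTC: 07:00-13:20, 13:35-18:00 (subtract 3h to convert from UTC+3).
Mei in UTC: 07:45-11:30, 11:40-18:00 (add 2h to convert from UTC-2).
Tara ∩ Sven: 07:20-09:45, 11:55-13:10, 16:15-17:50.
Tara ∩ Sven ∩ Idris: 08:00-09:45, 11:55-12:10, 16:15-17:50.
Tara ∩ Sven ∩ Idris ∩ Nikolai: 08:00-09:45, 11:55-12:10, 16:15-17:50.
Tara ∩ Sven ∩ Idris ∩ Nikolai ∩ Mei: 08:00-09:45, 11:55-12:10, 16:15-17:50.
Summing the common windows: 105 + 15 + 95 = 215 minutes.

215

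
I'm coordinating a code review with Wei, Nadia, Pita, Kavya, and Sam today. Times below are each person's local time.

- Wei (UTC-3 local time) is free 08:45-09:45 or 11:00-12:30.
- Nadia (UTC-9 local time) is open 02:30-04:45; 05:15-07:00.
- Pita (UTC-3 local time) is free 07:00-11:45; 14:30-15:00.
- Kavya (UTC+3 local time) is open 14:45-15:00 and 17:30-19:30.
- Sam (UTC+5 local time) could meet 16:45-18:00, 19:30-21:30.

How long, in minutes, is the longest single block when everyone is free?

15

Wei in UTC: 11:45-12:45, 14:00-15:30 (add 3h to convert from UTC-3).
Nadia in UTC: 11:30-13:45, 14:15-16:00 (add 9h to convert from UTC-9).
Pita in UTC: 10:00-14:45, 17:30-18:00 (add 3h to convert from UTC-3).
Kavya in UTC: 11:45-12:00, 14:30-16:30 (subtract 3h to convert from UTC+3).
Sam in UTC: 11:45-13:00, 14:30-16:30 (subtract 5h to convert from UTC+5).
Wei ∩ Nadia: 11:45-12:45, 14:15-15:30.
Wei ∩ Nadia ∩ Pita: 11:45-12:45, 14:15-14:45.
Wei ∩ Nadia ∩ Pita ∩ Kavya: 11:45-12:00, 14:30-14:45.
Wei ∩ Nadia ∩ Pita ∩ Kavya ∩ Sam: 11:45-12:00, 14:30-14:45.
The longest is 11:45-12:00 at 15 minutes.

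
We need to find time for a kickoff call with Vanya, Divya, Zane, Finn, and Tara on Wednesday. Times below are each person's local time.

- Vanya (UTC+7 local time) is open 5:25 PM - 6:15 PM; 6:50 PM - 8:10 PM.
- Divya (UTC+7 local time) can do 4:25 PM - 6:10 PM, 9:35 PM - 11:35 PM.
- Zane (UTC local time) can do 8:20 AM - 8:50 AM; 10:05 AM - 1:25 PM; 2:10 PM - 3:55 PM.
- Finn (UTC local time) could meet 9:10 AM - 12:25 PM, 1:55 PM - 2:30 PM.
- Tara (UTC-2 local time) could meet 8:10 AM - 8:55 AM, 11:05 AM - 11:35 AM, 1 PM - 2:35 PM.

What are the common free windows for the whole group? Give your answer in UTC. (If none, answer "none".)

10:25-10:55

Vanya in UTC: 10:25-11:15, 11:50-13:10 (subtract 7h to convert from UTC+7).
Divya in UTC: 09:25-11:10, 14:35-16:35 (subtract 7h to convert from UTC+7).
Zane in UTC: 08:20-08:50, 10:05-13:25, 14:10-15:55.
Finn in UTC: 09:10-12:25, 13:55-14:30.
Tara in UTC: 10:10-10:55, 13:05-13:35, 15:00-16:35 (add 2h to convert from UTC-2).
Vanya ∩ Divya: 10:25-11:10.
Vanya ∩ Divya ∩ Zane: 10:25-11:10.
Vanya ∩ Divya ∩ Zane ∩ Finn: 10:25-11:10.
Vanya ∩ Divya ∩ Zane ∩ Finn ∩ Tara: 10:25-10:55.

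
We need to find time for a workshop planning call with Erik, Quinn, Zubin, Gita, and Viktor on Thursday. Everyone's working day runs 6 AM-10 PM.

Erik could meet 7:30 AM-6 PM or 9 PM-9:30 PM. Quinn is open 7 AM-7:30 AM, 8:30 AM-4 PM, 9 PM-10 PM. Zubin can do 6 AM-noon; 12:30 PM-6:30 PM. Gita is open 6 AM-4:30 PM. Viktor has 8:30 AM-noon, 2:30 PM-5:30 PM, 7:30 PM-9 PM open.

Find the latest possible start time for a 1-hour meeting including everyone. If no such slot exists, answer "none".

15:00

Erik ∩ Quinn: 08:30-16:00, 21:00-21:30.
Erik ∩ Quinn ∩ Zubin: 08:30-12:00, 12:30-16:00.
Erik ∩ Quinn ∩ Zubin ∩ Gita: 08:30-12:00, 12:30-16:00.
Erik ∩ Quinn ∩ Zubin ∩ Gita ∩ Viktor: 08:30-12:00, 14:30-16:00.
So the common availability across everyone is 08:30-12:00, 14:30-16:00.
The last common window of at least 60 minutes is 14:30-16:00; a 60-minute meeting can start as late as 15:00 and still end by 16:00.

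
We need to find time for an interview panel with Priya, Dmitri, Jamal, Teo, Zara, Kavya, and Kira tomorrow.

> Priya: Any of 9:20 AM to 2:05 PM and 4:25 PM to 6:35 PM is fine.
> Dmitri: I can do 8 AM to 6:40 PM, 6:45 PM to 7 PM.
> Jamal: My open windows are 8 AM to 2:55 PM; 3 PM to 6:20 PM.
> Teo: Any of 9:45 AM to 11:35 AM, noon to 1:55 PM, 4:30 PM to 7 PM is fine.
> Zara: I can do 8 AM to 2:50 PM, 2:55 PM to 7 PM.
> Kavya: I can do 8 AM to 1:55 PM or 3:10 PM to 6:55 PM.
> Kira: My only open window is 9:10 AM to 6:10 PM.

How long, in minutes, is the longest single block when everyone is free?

115

Priya ∩ Dmitri: 09:20-14:05, 16:25-18:35.
Priya ∩ Dmitri ∩ Jamal: 09:20-14:05, 16:25-18:20.
Priya ∩ Dmitri ∩ Jamal ∩ Teo: 09:45-11:35, 12:00-13:55, 16:30-18:20.
Priya ∩ Dmitri ∩ Jamal ∩ Teo ∩ Zara: 09:45-11:35, 12:00-13:55, 16:30-18:20.
Priya ∩ Dmitri ∩ Jamal ∩ Teo ∩ Zara ∩ Kavya: 09:45-11:35, 12:00-13:55, 16:30-18:20.
Priya ∩ Dmitri ∩ Jamal ∩ Teo ∩ Zara ∩ Kavya ∩ Kira: 09:45-11:35, 12:00-13:55, 16:30-18:10.
Those are the intersection windows.
The longest is 12:00-13:55 at 115 minutes.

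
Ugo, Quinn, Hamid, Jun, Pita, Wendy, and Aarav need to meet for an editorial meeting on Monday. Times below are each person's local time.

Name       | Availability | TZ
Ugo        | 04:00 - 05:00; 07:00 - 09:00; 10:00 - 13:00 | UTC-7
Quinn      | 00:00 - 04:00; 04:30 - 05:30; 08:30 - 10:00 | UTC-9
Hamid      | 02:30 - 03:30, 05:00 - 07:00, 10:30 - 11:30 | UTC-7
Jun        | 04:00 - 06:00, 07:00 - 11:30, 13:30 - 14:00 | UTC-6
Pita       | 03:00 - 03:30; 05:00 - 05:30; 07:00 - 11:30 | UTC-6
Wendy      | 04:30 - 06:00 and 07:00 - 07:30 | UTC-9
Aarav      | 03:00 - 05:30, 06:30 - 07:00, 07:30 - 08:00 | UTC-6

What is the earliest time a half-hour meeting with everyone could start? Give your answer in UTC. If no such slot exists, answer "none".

none

Ugo in UTC: 11:00-12:00, 14:00-16:00, 17:00-20:00 (add 7h to convert from UTC-7).
Quinn in UTC: 09:00-13:00, 13:30-14:30, 17:30-19:00 (add 9h to convert from UTC-9).
Hamid in UTC: 09:30-10:30, 12:00-14:00, 17:30-18:30 (add 7h to convert from UTC-7).
Jun in UTC: 10:00-12:00, 13:00-17:30, 19:30-20:00 (add 6h to convert from UTC-6).
Pita in UTC: 09:00-09:30, 11:00-11:30, 13:00-17:30 (add 6h to convert from UTC-6).
Wendy in UTC: 13:30-15:00, 16:00-16:30 (add 9h to convert from UTC-9).
Aarav in UTC: 09:00-11:30, 12:30-13:00, 13:30-14:00 (add 6h to convert from UTC-6).
Ugo ∩ Quinn: 11:00-12:00, 14:00-14:30, 17:30-19:00.
Ugo ∩ Quinn ∩ Hamid: 17:30-18:30.
Ugo ∩ Quinn ∩ Hamid ∩ Jun: ∅.
Ugo ∩ Quinn ∩ Hamid ∩ Jun ∩ Pita: ∅.
Ugo ∩ Quinn ∩ Hamid ∩ Jun ∩ Pita ∩ Wendy: ∅.
Ugo ∩ Quinn ∩ Hamid ∩ Jun ∩ Pita ∩ Wendy ∩ Aarav: ∅.
There is no time when everyone is free.
No common window is at least 30 minutes long.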